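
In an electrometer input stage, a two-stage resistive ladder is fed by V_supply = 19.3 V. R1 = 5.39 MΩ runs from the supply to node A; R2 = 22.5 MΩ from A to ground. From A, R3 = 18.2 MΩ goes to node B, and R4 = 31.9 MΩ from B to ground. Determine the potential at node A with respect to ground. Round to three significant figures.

V_A ≈ 14.3 V

Node A sees R2 in parallel with the series input of stage 2, R3 + R4 = 50.10 MΩ.
Effective lower resistance at A: R2 ‖ 50.10 = 15.53 MΩ.
So V_A = 19.3 × 0.7423 = 14.33 V.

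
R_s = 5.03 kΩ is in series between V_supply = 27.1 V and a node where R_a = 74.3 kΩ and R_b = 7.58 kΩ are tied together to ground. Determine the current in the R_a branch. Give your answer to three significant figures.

I ≈ 0.211 mA

Equivalent of the parallel group: R_p = 6.878 kΩ.
V_A by voltage divider: V_A = 27.1 × 6.878/(5.03 + 6.878) = 15.65 V.
Branch current I = V_A/R_a = 15.65/74.3 = 0.2107 mA.
(Equivalently: I_total = 2.276 mA, then current-divider fraction G_k/ΣG = 0.09257.)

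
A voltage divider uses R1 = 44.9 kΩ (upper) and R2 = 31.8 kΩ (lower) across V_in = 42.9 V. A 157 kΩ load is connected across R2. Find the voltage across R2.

The load sits in parallel with R2, giving an effective lower resistance R2' = R2·R_L/(R2+R_L) = 26.44 kΩ.
Voltage divider with the loaded lower leg: V_out = 42.9 × 26.44/(44.9 + 26.44) = 42.9 × 0.3707 = 15.90 V.
(Unloaded it would be 17.8 V; the load pulls it down.)

V_out ≈ 15.9 V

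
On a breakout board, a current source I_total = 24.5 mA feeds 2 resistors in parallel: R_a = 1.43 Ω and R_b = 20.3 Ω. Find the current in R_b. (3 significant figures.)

I ≈ 1.61 mA

With just two branches, the current splits inversely with resistance.
I(R_b) = 24.5 × 1.43/(1.43 + 20.3) = 24.5 × 0.06581 = 1.612 mA.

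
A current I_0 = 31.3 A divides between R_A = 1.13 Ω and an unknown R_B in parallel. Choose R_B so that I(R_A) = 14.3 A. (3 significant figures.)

R_B ≈ 0.951 Ω

Two-branch current divider: I_A = I_0 · R_B/(R_A + R_B).
With f = 0.4569, R_B = R_A · f/(1−f) = 1.13 × 0.8412 = 0.9505 Ω.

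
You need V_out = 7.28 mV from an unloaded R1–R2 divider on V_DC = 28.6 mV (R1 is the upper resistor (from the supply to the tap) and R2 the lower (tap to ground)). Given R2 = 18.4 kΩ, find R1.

Required fraction k = V_out/V_DC = 0.2545.
R1 = R2·(1/k − 1) = 18.4 × 2.929 = 53.89 kΩ.

R1 ≈ 53.9 kΩ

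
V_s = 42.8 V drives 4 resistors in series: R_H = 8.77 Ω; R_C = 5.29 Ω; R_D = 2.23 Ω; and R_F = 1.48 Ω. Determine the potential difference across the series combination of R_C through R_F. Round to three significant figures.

ΣR = 8.77 + 5.29 + 2.23 + 1.48 = 17.77 Ω.
R_{R_C..R_F} = 5.29 + 2.23 + 1.48 = 9.000 Ω.
Voltage divider: V = V_s · (9.000 / 17.77) = 42.8 × 0.5065 = 21.68 V.

V ≈ 21.7 V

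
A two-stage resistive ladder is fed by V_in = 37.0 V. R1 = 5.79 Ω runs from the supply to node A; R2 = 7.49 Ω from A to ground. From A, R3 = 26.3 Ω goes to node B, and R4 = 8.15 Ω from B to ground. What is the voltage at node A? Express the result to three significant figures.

Looking into the second stage from A: R3 + R4 = 34.45 Ω appears in parallel with R2.
R2 ‖ (R3+R4) = 6.152 Ω.
V_A = 37.0 × 6.152/(5.79 + 6.152) = 19.06 V.

V_A ≈ 19.1 V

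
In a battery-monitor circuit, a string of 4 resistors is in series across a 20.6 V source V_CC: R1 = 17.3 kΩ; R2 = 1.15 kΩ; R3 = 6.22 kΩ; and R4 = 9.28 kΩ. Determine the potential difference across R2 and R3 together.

Total series resistance ΣR = 17.3 + 1.15 + 6.22 + 9.28 = 33.95 kΩ.
R_{R2..R3} = 1.15 + 6.22 = 7.370 kΩ.
By the voltage-divider rule, V = 20.6 × 7.370/33.95 = 4.472 V.

V ≈ 4.47 V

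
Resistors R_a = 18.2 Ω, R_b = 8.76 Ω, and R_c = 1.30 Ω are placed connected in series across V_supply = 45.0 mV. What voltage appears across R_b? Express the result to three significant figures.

V ≈ 13.9 mV

Series total: ΣR = 18.2 + 8.76 + 1.30 = 28.26 Ω.
V = V_supply · R/ΣR = 45.0 × 0.3100 = 13.95 mV.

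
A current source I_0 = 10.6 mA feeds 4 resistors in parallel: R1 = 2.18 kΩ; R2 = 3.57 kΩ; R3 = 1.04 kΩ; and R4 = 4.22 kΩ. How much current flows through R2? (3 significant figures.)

I ≈ 1.53 mA

Conductances: ΣG = 1/2.18 + 1/3.57 + 1/1.04 + 1/4.22 = 1.937 (1/kΩ).
R2 takes the fraction G_k/ΣG = 0.2801/1.937 = 0.1446, so I = 10.6 × 0.1446 = 1.533 mA.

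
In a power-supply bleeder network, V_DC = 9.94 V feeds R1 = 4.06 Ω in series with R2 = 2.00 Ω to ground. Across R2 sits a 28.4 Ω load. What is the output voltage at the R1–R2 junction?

First combine the lower leg with the load: R2 ‖ R_L = 1.868 Ω.
Now apply the divider: V_out = 9.94 × 0.3152 = 3.133 V.

V_out ≈ 3.13 V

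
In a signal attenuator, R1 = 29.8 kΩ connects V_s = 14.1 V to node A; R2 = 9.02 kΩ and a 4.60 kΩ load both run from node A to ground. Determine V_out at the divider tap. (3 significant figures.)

V_out ≈ 1.31 V

R2 ‖ R_L = (9.02 × 4.60)/(9.02 + 4.60) = 3.046 kΩ.
Then V_out = V_s · R2'/(R1 + R2') = 14.1 × 3.046/32.85 = 1.308 V.
(Unloaded it would be 3.28 V; the load pulls it down.)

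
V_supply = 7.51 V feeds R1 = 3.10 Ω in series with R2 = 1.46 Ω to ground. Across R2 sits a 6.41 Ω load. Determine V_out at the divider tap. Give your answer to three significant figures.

V_out ≈ 2.08 V

The load sits in parallel with R2, giving an effective lower resistance R2' = R2·R_L/(R2+R_L) = 1.189 Ω.
Voltage divider with the loaded lower leg: V_out = 7.51 × 1.189/(3.10 + 1.189) = 7.51 × 0.2772 = 2.082 V.
(Unloaded it would be 2.40 V; the load pulls it down.)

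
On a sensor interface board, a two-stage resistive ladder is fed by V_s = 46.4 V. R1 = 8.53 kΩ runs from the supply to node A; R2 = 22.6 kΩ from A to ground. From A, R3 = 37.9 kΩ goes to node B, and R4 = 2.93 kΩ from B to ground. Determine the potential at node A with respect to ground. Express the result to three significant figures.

Looking into the second stage from A: R3 + R4 = 40.83 kΩ appears in parallel with R2.
Effective lower resistance at A: R2 ‖ 40.83 = 14.55 kΩ.
So V_A = 46.4 × 0.6304 = 29.25 V.

V_A ≈ 29.2 V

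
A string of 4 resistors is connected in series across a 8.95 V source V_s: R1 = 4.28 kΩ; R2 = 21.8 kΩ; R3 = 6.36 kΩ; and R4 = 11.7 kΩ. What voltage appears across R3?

V ≈ 1.29 V

Series total: ΣR = 4.28 + 21.8 + 6.36 + 11.7 = 44.14 kΩ.
Voltage divider: V = V_s · (6.360 / 44.14) = 8.95 × 0.1441 = 1.290 V.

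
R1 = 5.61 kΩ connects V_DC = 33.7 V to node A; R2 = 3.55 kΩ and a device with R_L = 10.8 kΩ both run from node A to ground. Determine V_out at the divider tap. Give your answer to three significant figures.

V_out ≈ 10.9 V

First combine the lower leg with the load: R2 ‖ R_L = 2.672 kΩ.
Now apply the divider: V_out = 33.7 × 0.3226 = 10.87 V.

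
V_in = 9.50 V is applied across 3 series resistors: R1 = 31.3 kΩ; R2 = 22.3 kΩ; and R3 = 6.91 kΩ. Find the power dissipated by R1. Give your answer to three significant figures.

P ≈ 0.772 mW

Series current I = V_in/ΣR = 9.50/60.51 = 0.1570 mA.
V(R1) = I·R = 4.914 V; P = V·I = 4.914 × 0.1570 = 0.7715 mW.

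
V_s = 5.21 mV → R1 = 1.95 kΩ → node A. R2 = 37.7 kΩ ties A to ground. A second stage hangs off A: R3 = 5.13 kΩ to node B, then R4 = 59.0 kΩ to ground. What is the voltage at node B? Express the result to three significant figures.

V_B ≈ 4.43 mV

Looking into the second stage from A: R3 + R4 = 64.13 kΩ appears in parallel with R2.
Effective lower resistance at A: R2 ‖ 64.13 = 23.74 kΩ.
V_A = 5.21 × 23.74/(1.95 + 23.74) = 4.815 mV.
Then the unloaded second divider: V_B = V_A × R4/(R3+R4) = 4.815 × 0.9200 = 4.429 mV.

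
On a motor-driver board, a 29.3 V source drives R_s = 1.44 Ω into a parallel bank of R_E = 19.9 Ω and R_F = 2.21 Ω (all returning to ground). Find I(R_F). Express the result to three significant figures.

Parallel bank: R_p = 1/(1/19.9 + 1/2.21) = 1.989 Ω.
Node voltage V_A = V_s · R_p/(R_s + R_p) = 29.3 × 0.5801 = 17.00 V.
Branch current I = V_A/R_F = 17.00/2.21 = 7.690 A.
(Check via current divider: I_total = 8.545 A; share G_k/ΣG = 0.9000 → same result.)

I ≈ 7.69 A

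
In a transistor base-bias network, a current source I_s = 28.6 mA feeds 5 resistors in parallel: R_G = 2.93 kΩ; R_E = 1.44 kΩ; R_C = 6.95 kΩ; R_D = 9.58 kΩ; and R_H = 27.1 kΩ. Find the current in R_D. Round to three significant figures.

Conductances: ΣG = 1/2.93 + 1/1.44 + 1/6.95 + 1/9.58 + 1/27.1 = 1.321 (1/kΩ).
Current divider: I(R_D) = I_s · G_k/ΣG = 28.6 × (0.1044/1.321) = 28.6 × 0.07902 = 2.260 mA.

I ≈ 2.26 mA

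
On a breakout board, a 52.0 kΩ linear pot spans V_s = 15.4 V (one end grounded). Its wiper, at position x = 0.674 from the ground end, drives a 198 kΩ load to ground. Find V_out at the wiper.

V_out ≈ 9.81 V

Lower segment x·R_p = 35.05 kΩ; upper segment (1−x)·R_p = 16.95 kΩ.
R_L loads the lower segment: effective lower R = 29.78 kΩ.
Then V_out = V_s · 29.78/(16.95 + 29.78) = 9.813 V.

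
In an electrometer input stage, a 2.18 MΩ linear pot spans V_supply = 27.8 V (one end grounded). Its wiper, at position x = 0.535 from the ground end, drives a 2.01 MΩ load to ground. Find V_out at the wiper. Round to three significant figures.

V_out ≈ 11.7 V

The pot divides into 1.014 MΩ above the wiper and 1.166 MΩ below.
Lower segment in parallel with the load: 1.166 ‖ 2.01 = 0.7380 MΩ.
V_out = 27.8 × 0.7380/(1.014 + 0.7380) = 11.71 V.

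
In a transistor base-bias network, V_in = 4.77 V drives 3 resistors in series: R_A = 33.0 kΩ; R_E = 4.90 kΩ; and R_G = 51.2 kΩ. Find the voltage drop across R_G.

Total series resistance ΣR = 33.0 + 4.90 + 51.2 = 89.10 kΩ.
Voltage divider: V = V_in · (51.20 / 89.10) = 4.77 × 0.5746 = 2.741 V.

V ≈ 2.74 V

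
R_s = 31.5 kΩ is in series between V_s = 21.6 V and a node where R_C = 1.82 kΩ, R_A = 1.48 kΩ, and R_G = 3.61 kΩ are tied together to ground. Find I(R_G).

I ≈ 0.124 mA

Equivalent of the parallel group: R_p = 0.6657 kΩ.
V_A = 21.6 × 0.6657/32.17 = 0.4470 V.
Branch current I = V_A/R_G = 0.4470/3.61 = 0.1238 mA.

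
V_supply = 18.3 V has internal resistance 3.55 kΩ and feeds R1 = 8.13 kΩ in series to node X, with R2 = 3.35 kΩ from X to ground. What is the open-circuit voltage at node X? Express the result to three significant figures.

R1' = 3.55 + 8.13 = 11.68 kΩ (source resistance + R1).
With X open, the divider is unloaded: V_th = 18.3 × 3.35/15.03 = 4.079 V.

V_th ≈ 4.08 V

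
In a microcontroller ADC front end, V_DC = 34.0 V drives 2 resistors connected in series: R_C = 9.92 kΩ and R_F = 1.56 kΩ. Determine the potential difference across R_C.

Total series resistance ΣR = 9.92 + 1.56 = 11.48 kΩ.
Voltage divider: V = V_DC · (9.920 / 11.48) = 34.0 × 0.8641 = 29.38 V.

V ≈ 29.4 V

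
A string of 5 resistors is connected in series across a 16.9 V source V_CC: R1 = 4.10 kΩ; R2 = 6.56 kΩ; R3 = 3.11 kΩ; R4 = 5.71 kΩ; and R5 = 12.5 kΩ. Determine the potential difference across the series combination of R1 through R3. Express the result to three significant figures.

ΣR = 4.10 + 6.56 + 3.11 + 5.71 + 12.5 = 31.98 kΩ.
R_{R1..R3} = 4.10 + 6.56 + 3.11 = 13.77 kΩ.
V = V_CC · R/ΣR = 16.9 × 0.4306 = 7.277 V.

V ≈ 7.28 V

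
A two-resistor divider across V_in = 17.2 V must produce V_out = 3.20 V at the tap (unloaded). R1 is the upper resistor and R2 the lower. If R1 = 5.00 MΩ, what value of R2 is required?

Required fraction k = V_out/V_in = 0.1860.
So R2 = R1 · V_out/(V_in − V_out) = 5.00 × 3.20/(17.2 − 3.20) = 5.00 × 0.2286 = 1.143 MΩ.

R2 ≈ 1.14 MΩ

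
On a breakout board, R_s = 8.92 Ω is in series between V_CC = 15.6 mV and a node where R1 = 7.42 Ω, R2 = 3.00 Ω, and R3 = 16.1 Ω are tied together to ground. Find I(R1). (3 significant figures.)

Parallel bank: R_p = 1/(1/7.42 + 1/3.00 + 1/16.1) = 1.886 Ω.
Node voltage V_A = V_CC · R_p/(R_s + R_p) = 15.6 × 0.1745 = 2.723 mV.
Branch current I = V_A/R1 = 2.723/7.42 = 0.3669 mA.

I ≈ 0.367 mA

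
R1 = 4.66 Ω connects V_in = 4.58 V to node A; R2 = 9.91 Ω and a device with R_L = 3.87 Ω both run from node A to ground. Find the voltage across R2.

V_out ≈ 1.71 V

The load sits in parallel with R2, giving an effective lower resistance R2' = R2·R_L/(R2+R_L) = 2.783 Ω.
Now apply the divider: V_out = 4.58 × 0.3739 = 1.713 V.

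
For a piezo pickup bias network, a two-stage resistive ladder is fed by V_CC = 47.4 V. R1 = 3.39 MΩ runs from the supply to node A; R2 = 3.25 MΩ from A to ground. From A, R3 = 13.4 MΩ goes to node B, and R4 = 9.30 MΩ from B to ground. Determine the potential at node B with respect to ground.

The second stage (R3 + R4 = 22.70 MΩ) loads node A in parallel with R2.
Effective lower resistance at A: R2 ‖ 22.70 = 2.843 MΩ.
V_A = 47.4 × 2.843/(3.39 + 2.843) = 21.62 V.
Stage 2 is unloaded, so V_B = V_A · R4/(R3+R4) = 21.62 × 9.30/22.70 = 8.858 V.

V_B ≈ 8.86 V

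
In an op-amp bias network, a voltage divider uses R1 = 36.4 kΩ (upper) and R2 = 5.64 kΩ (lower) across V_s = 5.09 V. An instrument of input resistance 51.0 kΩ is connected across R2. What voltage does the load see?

V_out ≈ 0.623 V

First combine the lower leg with the load: R2 ‖ R_L = 5.078 kΩ.
Then V_out = V_s · R2'/(R1 + R2') = 5.09 × 5.078/41.48 = 0.6232 V.
(Unloaded it would be 0.683 V; the load pulls it down.)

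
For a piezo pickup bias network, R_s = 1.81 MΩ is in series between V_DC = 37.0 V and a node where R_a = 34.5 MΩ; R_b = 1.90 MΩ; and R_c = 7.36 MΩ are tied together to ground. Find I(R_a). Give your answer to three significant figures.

I ≈ 0.476 µA

Combine the parallel branches: R_p = (1/34.5 + 1/1.90 + 1/7.36)⁻¹ = 1.447 MΩ.
V_A by voltage divider: V_A = 37.0 × 1.447/(1.81 + 1.447) = 16.44 V.
Branch current I = V_A/R_a = 16.44/34.5 = 0.4764 µA.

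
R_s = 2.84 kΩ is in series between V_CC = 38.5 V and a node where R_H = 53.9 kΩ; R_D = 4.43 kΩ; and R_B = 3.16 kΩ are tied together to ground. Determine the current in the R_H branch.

I ≈ 0.276 mA

Combine the parallel branches: R_p = (1/53.9 + 1/4.43 + 1/3.16)⁻¹ = 1.783 kΩ.
V_A by voltage divider: V_A = 38.5 × 1.783/(2.84 + 1.783) = 14.85 V.
I(R_H) = V_A / R_H = 14.85/53.9 = 0.2755 mA.
(Equivalently: I_total = 8.327 mA, then current-divider fraction G_k/ΣG = 0.03309.)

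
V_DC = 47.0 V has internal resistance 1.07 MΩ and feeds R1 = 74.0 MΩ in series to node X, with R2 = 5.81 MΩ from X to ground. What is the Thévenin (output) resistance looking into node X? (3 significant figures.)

R_th ≈ 5.39 MΩ

R1' = 1.07 + 74.0 = 75.07 MΩ (source resistance + R1).
Looking into X with the source shorted: R_th = R1'·R2/(R1'+R2) = 75.07 × 5.81/80.88 = 5.393 MΩ.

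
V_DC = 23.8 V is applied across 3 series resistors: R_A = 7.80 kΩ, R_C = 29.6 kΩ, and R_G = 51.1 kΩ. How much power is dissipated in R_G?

ΣR = 88.50 kΩ → I = 23.8/88.50 = 0.2689 mA.
P(R_G) = I²·R_G = (0.2689)² × 51.1 = 3.696 mW.

P ≈ 3.70 mW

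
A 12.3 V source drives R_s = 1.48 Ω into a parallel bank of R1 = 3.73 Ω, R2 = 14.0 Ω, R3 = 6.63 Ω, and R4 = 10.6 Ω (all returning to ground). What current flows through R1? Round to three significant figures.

I ≈ 1.77 A

Equivalent of the parallel group: R_p = 1.710 Ω.
V_A by voltage divider: V_A = 12.3 × 1.710/(1.48 + 1.710) = 6.594 V.
Branch current I = V_A/R1 = 6.594/3.73 = 1.768 A.
(Check via current divider: I_total = 3.855 A; share G_k/ΣG = 0.4585 → same result.)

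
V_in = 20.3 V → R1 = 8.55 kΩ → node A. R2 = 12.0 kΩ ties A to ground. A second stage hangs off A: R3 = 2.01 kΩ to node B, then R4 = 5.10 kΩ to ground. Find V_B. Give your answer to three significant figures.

Node A sees R2 in parallel with the series input of stage 2, R3 + R4 = 7.110 kΩ.
R2 ‖ (R3+R4) = 4.465 kΩ.
First divider: V_A = V_in · 4.465/(8.55 + 4.465) = 6.964 V.
V_B = V_A × 0.7173 = 4.995 V.

V_B ≈ 5.00 V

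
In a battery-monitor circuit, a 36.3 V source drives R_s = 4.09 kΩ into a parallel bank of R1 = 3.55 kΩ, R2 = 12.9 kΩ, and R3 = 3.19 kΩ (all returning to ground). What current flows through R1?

I ≈ 2.73 mA

Parallel bank: R_p = 1/(1/3.55 + 1/12.9 + 1/3.19) = 1.487 kΩ.
V_A by voltage divider: V_A = 36.3 × 1.487/(4.09 + 1.487) = 9.677 V.
I(R1) = V_A / R1 = 9.677/3.55 = 2.726 mA.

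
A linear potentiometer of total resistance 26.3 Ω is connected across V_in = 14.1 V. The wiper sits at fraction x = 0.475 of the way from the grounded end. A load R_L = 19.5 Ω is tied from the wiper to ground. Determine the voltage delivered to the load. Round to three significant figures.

V_out ≈ 5.01 V

Lower segment x·R_p = 12.49 Ω; upper segment (1−x)·R_p = 13.81 Ω.
(x·R_p) ‖ R_L = 7.614 Ω.
Loaded-divider output: V_out = 14.1 × 0.3554 = 5.012 V.
(Unloaded: V_out = x·V_in = 6.70 V.)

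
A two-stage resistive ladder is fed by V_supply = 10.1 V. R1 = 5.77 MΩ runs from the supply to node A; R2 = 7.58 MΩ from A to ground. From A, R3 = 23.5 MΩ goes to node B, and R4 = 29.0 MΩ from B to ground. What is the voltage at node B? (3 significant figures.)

V_B ≈ 2.98 V

Node A sees R2 in parallel with the series input of stage 2, R3 + R4 = 52.50 MΩ.
R2 ‖ (R3+R4) = 6.624 MΩ.
So V_A = 10.1 × 0.5344 = 5.398 V.
V_B = V_A × 0.5524 = 2.982 V.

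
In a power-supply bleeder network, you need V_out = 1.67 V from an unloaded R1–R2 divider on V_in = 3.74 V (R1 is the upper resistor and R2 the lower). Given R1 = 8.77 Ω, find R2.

V_out/V_in = R2/(R1+R2) = 0.4465.
R2 = R1 · 0.4465/(1 − 0.4465) = 7.075 Ω.

R2 ≈ 7.08 Ω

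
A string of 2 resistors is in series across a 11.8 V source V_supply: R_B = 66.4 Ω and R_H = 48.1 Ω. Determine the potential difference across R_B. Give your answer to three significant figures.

Series total: ΣR = 66.4 + 48.1 = 114.5 Ω.
V = V_supply · R/ΣR = 11.8 × 0.5799 = 6.843 V.

V ≈ 6.84 V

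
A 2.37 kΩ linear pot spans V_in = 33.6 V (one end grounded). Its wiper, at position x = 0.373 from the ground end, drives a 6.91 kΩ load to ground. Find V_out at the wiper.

V_out ≈ 11.6 V

The pot divides into 1.486 kΩ above the wiper and 0.8840 kΩ below.
(x·R_p) ‖ R_L = 0.7837 kΩ.
V_out = 33.6 × 0.7837/(1.486 + 0.7837) = 11.60 V.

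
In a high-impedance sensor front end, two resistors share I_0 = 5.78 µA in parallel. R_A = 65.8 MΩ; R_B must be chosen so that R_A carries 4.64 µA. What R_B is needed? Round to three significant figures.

R_B ≈ 268 MΩ

Two-branch current divider: I_A = I_0 · R_B/(R_A + R_B).
4.64/5.78 = R_B/(R_A + R_B) → R_B = R_A · (0.8028)/(1 − 0.8028) = 65.8 × 4.070 = 267.8 MΩ.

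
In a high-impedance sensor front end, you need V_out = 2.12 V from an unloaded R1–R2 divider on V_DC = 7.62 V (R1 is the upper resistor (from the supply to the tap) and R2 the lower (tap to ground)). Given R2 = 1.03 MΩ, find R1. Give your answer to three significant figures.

The divider ratio is R2/(R1+R2) = 2.12/7.62 = 0.2782.
So R1 = R2 · (V_DC/V_out − 1) = 1.03 × (7.62/2.12 − 1) = 1.03 × 2.594 = 2.672 MΩ.

R1 ≈ 2.67 MΩ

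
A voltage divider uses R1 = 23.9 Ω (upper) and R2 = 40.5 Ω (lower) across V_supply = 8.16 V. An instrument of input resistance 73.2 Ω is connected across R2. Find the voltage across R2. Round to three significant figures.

First combine the lower leg with the load: R2 ‖ R_L = 26.07 Ω.
Now apply the divider: V_out = 8.16 × 0.5218 = 4.257 V.

V_out ≈ 4.26 V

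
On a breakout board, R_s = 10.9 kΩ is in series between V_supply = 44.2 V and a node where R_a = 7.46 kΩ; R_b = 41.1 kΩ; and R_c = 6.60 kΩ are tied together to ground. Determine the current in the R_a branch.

I ≈ 1.35 mA

Combine the parallel branches: R_p = (1/7.46 + 1/41.1 + 1/6.60)⁻¹ = 3.227 kΩ.
Node voltage V_A = V_supply · R_p/(R_s + R_p) = 44.2 × 0.2284 = 10.10 V.
I(R_a) = V_A / R_a = 10.10/7.46 = 1.353 mA.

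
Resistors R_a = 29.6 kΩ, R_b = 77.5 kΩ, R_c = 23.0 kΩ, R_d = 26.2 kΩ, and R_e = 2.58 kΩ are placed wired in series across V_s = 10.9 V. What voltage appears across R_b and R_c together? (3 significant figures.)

V ≈ 6.89 V

ΣR = 29.6 + 77.5 + 23.0 + 26.2 + 2.58 = 158.9 kΩ.
R_{R_b..R_c} = 77.5 + 23.0 = 100.5 kΩ.
V = V_s · R/ΣR = 10.9 × 0.6326 = 6.895 V.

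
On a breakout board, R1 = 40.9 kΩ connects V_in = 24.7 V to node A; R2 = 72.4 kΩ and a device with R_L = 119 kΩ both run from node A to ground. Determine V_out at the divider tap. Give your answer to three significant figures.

V_out ≈ 12.9 V

R2 ‖ R_L = (72.4 × 119)/(72.4 + 119) = 45.01 kΩ.
Now apply the divider: V_out = 24.7 × 0.5239 = 12.94 V.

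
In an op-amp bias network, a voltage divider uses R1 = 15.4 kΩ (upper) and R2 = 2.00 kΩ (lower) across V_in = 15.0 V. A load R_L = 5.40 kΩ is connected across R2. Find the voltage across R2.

The load sits in parallel with R2, giving an effective lower resistance R2' = R2·R_L/(R2+R_L) = 1.459 kΩ.
Then V_out = V_in · R2'/(R1 + R2') = 15.0 × 1.459/16.86 = 1.298 V.

V_out ≈ 1.30 V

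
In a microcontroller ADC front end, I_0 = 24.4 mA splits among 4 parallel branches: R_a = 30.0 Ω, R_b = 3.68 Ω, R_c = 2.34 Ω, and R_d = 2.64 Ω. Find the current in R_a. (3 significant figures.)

Total conductance ΣG = 1/30.0 + 1/3.68 + 1/2.34 + 1/2.64 = 1.111 (units of 1/Ω).
By the current-divider rule, I = I_0 · G_k/ΣG = 24.4 × 0.03000 = 0.7319 mA.

I ≈ 0.732 mA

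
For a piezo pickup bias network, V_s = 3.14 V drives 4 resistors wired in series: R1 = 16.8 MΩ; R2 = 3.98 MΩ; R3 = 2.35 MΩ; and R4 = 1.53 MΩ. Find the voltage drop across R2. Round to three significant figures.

V ≈ 0.507 V

Total series resistance ΣR = 16.8 + 3.98 + 2.35 + 1.53 = 24.66 MΩ.
By the voltage-divider rule, V = 3.14 × 3.980/24.66 = 0.5068 V.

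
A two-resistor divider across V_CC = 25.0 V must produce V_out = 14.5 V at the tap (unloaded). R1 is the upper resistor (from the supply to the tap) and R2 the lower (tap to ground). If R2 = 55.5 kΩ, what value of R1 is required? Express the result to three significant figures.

The divider ratio is R2/(R1+R2) = 14.5/25.0 = 0.5800.
R1 = R2·(1/k − 1) = 55.5 × 0.7241 = 40.19 kΩ.

R1 ≈ 40.2 kΩ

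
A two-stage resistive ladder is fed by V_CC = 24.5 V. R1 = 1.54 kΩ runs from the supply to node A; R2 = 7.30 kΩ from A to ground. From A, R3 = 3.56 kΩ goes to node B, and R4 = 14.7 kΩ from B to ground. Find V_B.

Looking into the second stage from A: R3 + R4 = 18.26 kΩ appears in parallel with R2.
Effective lower resistance at A: R2 ‖ 18.26 = 5.215 kΩ.
V_A = 24.5 × 5.215/(1.54 + 5.215) = 18.91 V.
Stage 2 is unloaded, so V_B = V_A · R4/(R3+R4) = 18.91 × 14.7/18.26 = 15.23 V.

V_B ≈ 15.2 V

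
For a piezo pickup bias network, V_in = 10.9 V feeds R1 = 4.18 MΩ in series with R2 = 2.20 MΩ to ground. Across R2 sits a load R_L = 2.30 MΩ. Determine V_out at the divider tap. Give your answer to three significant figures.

The load sits in parallel with R2, giving an effective lower resistance R2' = R2·R_L/(R2+R_L) = 1.124 MΩ.
Then V_out = V_in · R2'/(R1 + R2') = 10.9 × 1.124/5.304 = 2.311 V.

V_out ≈ 2.31 V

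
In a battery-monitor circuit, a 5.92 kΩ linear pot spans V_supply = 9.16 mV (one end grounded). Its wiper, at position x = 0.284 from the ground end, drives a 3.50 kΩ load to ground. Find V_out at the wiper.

Split the track: R_lower = x·R_p = 1.681 kΩ, R_upper = (1−x)·R_p = 4.239 kΩ.
(x·R_p) ‖ R_L = 1.136 kΩ.
V_out = 9.16 × 1.136/(4.239 + 1.136) = 1.936 mV.

V_out ≈ 1.94 mV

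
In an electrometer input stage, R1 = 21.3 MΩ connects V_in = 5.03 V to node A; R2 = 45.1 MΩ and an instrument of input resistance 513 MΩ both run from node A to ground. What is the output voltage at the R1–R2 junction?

R2 ‖ R_L = (45.1 × 513)/(45.1 + 513) = 41.46 MΩ.
Then V_out = V_in · R2'/(R1 + R2') = 5.03 × 41.46/62.76 = 3.323 V.

V_out ≈ 3.32 V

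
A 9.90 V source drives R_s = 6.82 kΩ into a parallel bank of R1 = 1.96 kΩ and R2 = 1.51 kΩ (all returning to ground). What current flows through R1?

I ≈ 0.561 mA

Combine the parallel branches: R_p = (1/1.96 + 1/1.51)⁻¹ = 0.8529 kΩ.
V_A = 9.90 × 0.8529/7.673 = 1.100 V.
I(R1) = V_A / R1 = 1.100/1.96 = 0.5615 mA.
(Check via current divider: I_total = 1.290 mA; share G_k/ΣG = 0.4352 → same result.)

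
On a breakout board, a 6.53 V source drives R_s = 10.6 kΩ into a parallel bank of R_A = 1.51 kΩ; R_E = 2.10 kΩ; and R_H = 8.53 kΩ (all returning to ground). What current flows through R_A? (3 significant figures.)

Equivalent of the parallel group: R_p = 0.7964 kΩ.
V_A by voltage divider: V_A = 6.53 × 0.7964/(10.6 + 0.7964) = 0.4563 V.
Branch current I = V_A/R_A = 0.4563/1.51 = 0.3022 mA.

I ≈ 0.302 mA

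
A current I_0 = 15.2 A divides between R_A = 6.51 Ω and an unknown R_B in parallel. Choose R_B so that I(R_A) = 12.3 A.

In a two-way split, I_A/I_0 = R_B/(R_A + R_B).
12.3/15.2 = R_B/(R_A + R_B) → R_B = R_A · (0.8092)/(1 − 0.8092) = 6.51 × 4.241 = 27.61 Ω.

R_B ≈ 27.6 Ω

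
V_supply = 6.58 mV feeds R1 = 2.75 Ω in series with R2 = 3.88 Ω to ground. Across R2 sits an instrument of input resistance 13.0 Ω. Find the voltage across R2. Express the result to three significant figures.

R2 ‖ R_L = (3.88 × 13.0)/(3.88 + 13.0) = 2.988 Ω.
Voltage divider with the loaded lower leg: V_out = 6.58 × 2.988/(2.75 + 2.988) = 6.58 × 0.5208 = 3.427 mV.
(Unloaded it would be 3.85 mV; the load pulls it down.)

V_out ≈ 3.43 mV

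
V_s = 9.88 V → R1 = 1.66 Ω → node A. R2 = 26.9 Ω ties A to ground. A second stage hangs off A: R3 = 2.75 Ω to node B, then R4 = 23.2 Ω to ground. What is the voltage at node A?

V_A ≈ 8.78 V

The second stage (R3 + R4 = 25.95 Ω) loads node A in parallel with R2.
R2 ‖ (R3+R4) = 13.21 Ω.
First divider: V_A = V_s · 13.21/(1.66 + 13.21) = 8.777 V.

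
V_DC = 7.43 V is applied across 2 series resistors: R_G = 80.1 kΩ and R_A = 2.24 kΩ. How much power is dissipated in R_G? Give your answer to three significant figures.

P ≈ 0.652 mW

Series current I = V_DC/ΣR = 7.43/82.34 = 0.09024 mA.
P(R_G) = I²·R_G = (0.09024)² × 80.1 = 0.6522 mW.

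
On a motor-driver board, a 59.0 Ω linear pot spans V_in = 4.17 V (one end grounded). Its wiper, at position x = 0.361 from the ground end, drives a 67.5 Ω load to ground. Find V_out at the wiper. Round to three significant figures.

V_out ≈ 1.25 V

Lower segment x·R_p = 21.30 Ω; upper segment (1−x)·R_p = 37.70 Ω.
R_L loads the lower segment: effective lower R = 16.19 Ω.
Then V_out = V_in · 16.19/(37.70 + 16.19) = 1.253 V.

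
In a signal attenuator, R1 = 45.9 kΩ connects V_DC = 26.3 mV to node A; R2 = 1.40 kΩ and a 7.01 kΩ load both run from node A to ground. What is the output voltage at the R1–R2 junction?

R2 ‖ R_L = (1.40 × 7.01)/(1.40 + 7.01) = 1.167 kΩ.
Voltage divider with the loaded lower leg: V_out = 26.3 × 1.167/(45.9 + 1.167) = 26.3 × 0.02479 = 0.6521 mV.

V_out ≈ 0.652 mV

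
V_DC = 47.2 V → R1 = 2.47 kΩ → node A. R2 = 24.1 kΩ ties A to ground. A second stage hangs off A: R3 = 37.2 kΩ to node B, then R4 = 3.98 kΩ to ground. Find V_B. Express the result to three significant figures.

V_B ≈ 3.92 V

Looking into the second stage from A: R3 + R4 = 41.18 kΩ appears in parallel with R2.
Effective lower resistance at A: R2 ‖ 41.18 = 15.20 kΩ.
V_A = 47.2 × 15.20/(2.47 + 15.20) = 40.60 V.
Stage 2 is unloaded, so V_B = V_A · R4/(R3+R4) = 40.60 × 3.98/41.18 = 3.924 V.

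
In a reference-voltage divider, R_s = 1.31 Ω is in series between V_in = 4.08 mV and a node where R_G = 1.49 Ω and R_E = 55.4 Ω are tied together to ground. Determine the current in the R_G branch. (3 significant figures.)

I ≈ 1.44 mA

Combine the parallel branches: R_p = (1/1.49 + 1/55.4)⁻¹ = 1.451 Ω.
V_A = 4.08 × 1.451/2.761 = 2.144 mV.
I(R_G) = V_A / R_G = 2.144/1.49 = 1.439 mA.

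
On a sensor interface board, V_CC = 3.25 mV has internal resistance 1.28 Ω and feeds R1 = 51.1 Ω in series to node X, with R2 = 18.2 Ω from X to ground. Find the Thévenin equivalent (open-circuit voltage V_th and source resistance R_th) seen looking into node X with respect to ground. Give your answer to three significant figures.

R1' = 1.28 + 51.1 = 52.38 Ω (source resistance + R1).
Open-circuit (no load on X): V_th = V_CC · R2/(R1' + R2) = 3.25 × 18.2/(52.38 + 18.2) = 0.8381 mV.
Zeroing V_CC shorts the top of R1' to ground, so R_th = R1' ‖ R2 = 13.51 Ω.

V_th ≈ 0.838 mV, R_th ≈ 13.5 Ω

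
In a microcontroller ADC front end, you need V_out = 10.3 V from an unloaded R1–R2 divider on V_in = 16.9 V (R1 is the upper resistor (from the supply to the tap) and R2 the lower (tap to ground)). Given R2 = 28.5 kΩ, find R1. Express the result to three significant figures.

R1 ≈ 18.3 kΩ

Required fraction k = V_out/V_in = 0.6095.
Rearranging, R1 = R2·(1−k)/k = 28.5 × 0.6408 = 18.26 kΩ.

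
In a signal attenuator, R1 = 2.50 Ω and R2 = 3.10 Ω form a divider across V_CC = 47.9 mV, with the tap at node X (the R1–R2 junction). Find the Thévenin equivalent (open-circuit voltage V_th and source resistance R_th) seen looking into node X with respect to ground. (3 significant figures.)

V_th ≈ 26.5 mV, R_th ≈ 1.38 Ω

Open-circuit (no load on X): V_th = V_CC · R2/(R1 + R2) = 47.9 × 3.10/(2.500 + 3.10) = 26.52 mV.
Looking into X with the source shorted: R_th = R1·R2/(R1+R2) = 2.500 × 3.10/5.600 = 1.384 Ω.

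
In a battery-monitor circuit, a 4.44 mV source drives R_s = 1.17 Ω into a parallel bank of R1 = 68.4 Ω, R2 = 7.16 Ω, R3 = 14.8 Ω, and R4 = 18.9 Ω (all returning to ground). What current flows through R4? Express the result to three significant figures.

Combine the parallel branches: R_p = (1/68.4 + 1/7.16 + 1/14.8 + 1/18.9)⁻¹ = 3.640 Ω.
V_A = 4.44 × 3.640/4.810 = 3.360 mV.
Branch current I = V_A/R4 = 3.360/18.9 = 0.1778 mA.

I ≈ 0.178 mA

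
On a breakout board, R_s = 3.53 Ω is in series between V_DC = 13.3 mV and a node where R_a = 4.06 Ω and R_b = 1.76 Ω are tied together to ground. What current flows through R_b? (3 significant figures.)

Combine the parallel branches: R_p = (1/4.06 + 1/1.76)⁻¹ = 1.228 Ω.
V_A by voltage divider: V_A = 13.3 × 1.228/(3.53 + 1.228) = 3.432 mV.
Branch current I = V_A/R_b = 3.432/1.76 = 1.950 mA.
(Check via current divider: I_total = 2.795 mA; share G_k/ΣG = 0.6976 → same result.)

I ≈ 1.95 mA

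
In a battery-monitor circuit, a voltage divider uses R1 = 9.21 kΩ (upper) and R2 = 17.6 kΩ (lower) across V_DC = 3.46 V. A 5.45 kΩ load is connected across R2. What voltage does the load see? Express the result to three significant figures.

V_out ≈ 1.08 V

First combine the lower leg with the load: R2 ‖ R_L = 4.161 kΩ.
Now apply the divider: V_out = 3.46 × 0.3112 = 1.077 V.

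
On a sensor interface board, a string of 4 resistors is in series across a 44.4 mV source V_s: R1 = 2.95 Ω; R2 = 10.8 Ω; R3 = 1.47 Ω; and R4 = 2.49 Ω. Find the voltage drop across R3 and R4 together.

V ≈ 9.93 mV

ΣR = 2.95 + 10.8 + 1.47 + 2.49 = 17.71 Ω.
R_{R3..R4} = 1.47 + 2.49 = 3.960 Ω.
By the voltage-divider rule, V = 44.4 × 3.960/17.71 = 9.928 mV.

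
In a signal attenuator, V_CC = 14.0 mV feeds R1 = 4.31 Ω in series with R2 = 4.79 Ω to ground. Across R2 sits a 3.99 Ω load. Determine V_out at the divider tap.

R2 ‖ R_L = (4.79 × 3.99)/(4.79 + 3.99) = 2.177 Ω.
Voltage divider with the loaded lower leg: V_out = 14.0 × 2.177/(4.31 + 2.177) = 14.0 × 0.3356 = 4.698 mV.
(Unloaded it would be 7.37 mV; the load pulls it down.)

V_out ≈ 4.70 mV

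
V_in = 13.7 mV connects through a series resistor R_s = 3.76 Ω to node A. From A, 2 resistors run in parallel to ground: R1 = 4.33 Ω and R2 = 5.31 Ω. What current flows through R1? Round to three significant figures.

Equivalent of the parallel group: R_p = 2.385 Ω.
V_A = 13.7 × 2.385/6.145 = 5.317 mV.
Branch current I = V_A/R1 = 5.317/4.33 = 1.228 mA.

I ≈ 1.23 mA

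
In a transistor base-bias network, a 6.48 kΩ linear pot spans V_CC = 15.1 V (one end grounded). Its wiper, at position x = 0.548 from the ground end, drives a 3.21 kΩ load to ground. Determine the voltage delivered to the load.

V_out ≈ 5.52 V

The pot divides into 2.929 kΩ above the wiper and 3.551 kΩ below.
Lower segment in parallel with the load: 3.551 ‖ 3.21 = 1.686 kΩ.
V_out = 15.1 × 1.686/(2.929 + 1.686) = 5.516 V.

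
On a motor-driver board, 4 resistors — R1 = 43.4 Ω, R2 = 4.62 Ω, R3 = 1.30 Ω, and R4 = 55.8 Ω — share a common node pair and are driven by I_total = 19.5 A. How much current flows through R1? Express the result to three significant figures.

I ≈ 0.438 A

Conductances: ΣG = 1/43.4 + 1/4.62 + 1/1.30 + 1/55.8 = 1.027 (1/Ω).
By the current-divider rule, I = I_total · G_k/ΣG = 19.5 × 0.02244 = 0.4376 A.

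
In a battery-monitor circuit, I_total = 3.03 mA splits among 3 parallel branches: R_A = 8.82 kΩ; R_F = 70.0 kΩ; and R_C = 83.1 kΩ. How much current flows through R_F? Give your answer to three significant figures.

Total conductance ΣG = 1/8.82 + 1/70.0 + 1/83.1 = 0.1397 (units of 1/kΩ).
R_F takes the fraction G_k/ΣG = 0.01429/0.1397 = 0.1023, so I = 3.03 × 0.1023 = 0.3099 mA.

I ≈ 0.310 mA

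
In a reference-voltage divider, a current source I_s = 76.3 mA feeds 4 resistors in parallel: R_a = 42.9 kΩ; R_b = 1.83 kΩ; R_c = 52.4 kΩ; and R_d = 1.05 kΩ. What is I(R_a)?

I ≈ 1.15 mA

ΣG = 1/42.9 + 1/1.83 + 1/52.4 + 1/1.05 = 1.541.
Current divider: I(R_a) = I_s · G_k/ΣG = 76.3 × (0.02331/1.541) = 76.3 × 0.01512 = 1.154 mA.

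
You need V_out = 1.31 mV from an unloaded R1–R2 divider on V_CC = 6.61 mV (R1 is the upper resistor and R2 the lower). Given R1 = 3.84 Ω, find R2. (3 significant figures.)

The divider ratio is R2/(R1+R2) = 1.31/6.61 = 0.1982.
So R2 = R1 · V_out/(V_CC − V_out) = 3.84 × 1.31/(6.61 − 1.31) = 3.84 × 0.2472 = 0.9491 Ω.

R2 ≈ 0.949 Ω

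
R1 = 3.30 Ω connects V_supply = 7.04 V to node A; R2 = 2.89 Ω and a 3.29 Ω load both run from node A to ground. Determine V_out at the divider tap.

V_out ≈ 2.24 V

R2 ‖ R_L = (2.89 × 3.29)/(2.89 + 3.29) = 1.539 Ω.
Then V_out = V_supply · R2'/(R1 + R2') = 7.04 × 1.539/4.839 = 2.239 V.
(Unloaded it would be 3.29 V; the load pulls it down.)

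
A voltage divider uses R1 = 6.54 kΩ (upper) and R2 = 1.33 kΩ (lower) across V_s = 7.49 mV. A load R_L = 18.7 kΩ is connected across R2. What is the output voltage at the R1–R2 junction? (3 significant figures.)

First combine the lower leg with the load: R2 ‖ R_L = 1.242 kΩ.
Now apply the divider: V_out = 7.49 × 0.1596 = 1.195 mV.
(Unloaded it would be 1.27 mV; the load pulls it down.)

V_out ≈ 1.20 mV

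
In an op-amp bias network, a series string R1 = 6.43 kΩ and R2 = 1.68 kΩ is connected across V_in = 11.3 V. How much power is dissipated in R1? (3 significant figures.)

P ≈ 12.5 mW

The common current is I = 11.3/8.110 = 1.393 mA.
V(R1) = I·R = 8.959 V; P = V·I = 8.959 × 1.393 = 12.48 mW.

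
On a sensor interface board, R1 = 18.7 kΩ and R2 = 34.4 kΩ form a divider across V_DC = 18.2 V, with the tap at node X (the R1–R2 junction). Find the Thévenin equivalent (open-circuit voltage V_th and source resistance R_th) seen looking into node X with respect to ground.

Open-circuit (no load on X): V_th = V_DC · R2/(R1 + R2) = 18.2 × 34.4/(18.70 + 34.4) = 11.79 V.
Zeroing V_DC shorts the top of R1 to ground, so R_th = R1 ‖ R2 = 12.11 kΩ.

V_th ≈ 11.8 V, R_th ≈ 12.1 kΩ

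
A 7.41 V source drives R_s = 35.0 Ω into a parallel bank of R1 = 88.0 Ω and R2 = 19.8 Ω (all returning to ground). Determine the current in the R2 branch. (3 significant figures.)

Equivalent of the parallel group: R_p = 16.16 Ω.
V_A = 7.41 × 16.16/51.16 = 2.341 V.
Branch current I = V_A/R2 = 2.341/19.8 = 0.1182 A.

I ≈ 0.118 A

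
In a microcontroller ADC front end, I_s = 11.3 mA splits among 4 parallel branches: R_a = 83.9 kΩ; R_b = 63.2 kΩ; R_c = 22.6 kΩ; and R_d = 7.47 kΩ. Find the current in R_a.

I ≈ 0.654 mA

ΣG = 1/83.9 + 1/63.2 + 1/22.6 + 1/7.47 = 0.2059.
R_a takes the fraction G_k/ΣG = 0.01192/0.2059 = 0.05790, so I = 11.3 × 0.05790 = 0.6543 mA.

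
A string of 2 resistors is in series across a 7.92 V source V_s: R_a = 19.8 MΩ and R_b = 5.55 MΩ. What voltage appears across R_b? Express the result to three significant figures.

V ≈ 1.73 V

ΣR = 19.8 + 5.55 = 25.35 MΩ.
V = V_s · R/ΣR = 7.92 × 0.2189 = 1.734 V.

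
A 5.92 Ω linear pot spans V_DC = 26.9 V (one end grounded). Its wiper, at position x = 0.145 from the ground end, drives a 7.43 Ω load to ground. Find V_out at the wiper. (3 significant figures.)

V_out ≈ 3.55 V

Split the track: R_lower = x·R_p = 0.8584 Ω, R_upper = (1−x)·R_p = 5.062 Ω.
(x·R_p) ‖ R_L = 0.7695 Ω.
Loaded-divider output: V_out = 26.9 × 0.1320 = 3.550 V.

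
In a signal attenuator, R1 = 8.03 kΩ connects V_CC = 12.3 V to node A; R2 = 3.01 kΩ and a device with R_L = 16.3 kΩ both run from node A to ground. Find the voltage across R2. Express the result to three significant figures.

First combine the lower leg with the load: R2 ‖ R_L = 2.541 kΩ.
Voltage divider with the loaded lower leg: V_out = 12.3 × 2.541/(8.03 + 2.541) = 12.3 × 0.2404 = 2.956 V.
(Unloaded it would be 3.35 V; the load pulls it down.)

V_out ≈ 2.96 V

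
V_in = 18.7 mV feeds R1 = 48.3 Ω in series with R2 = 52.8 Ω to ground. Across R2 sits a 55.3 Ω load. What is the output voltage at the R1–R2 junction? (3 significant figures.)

First combine the lower leg with the load: R2 ‖ R_L = 27.01 Ω.
Then V_out = V_in · R2'/(R1 + R2') = 18.7 × 27.01/75.31 = 6.707 mV.

V_out ≈ 6.71 mV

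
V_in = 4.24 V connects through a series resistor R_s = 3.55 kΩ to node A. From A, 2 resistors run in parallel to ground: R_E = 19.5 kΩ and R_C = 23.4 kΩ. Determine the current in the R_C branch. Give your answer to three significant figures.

Equivalent of the parallel group: R_p = 10.64 kΩ.
V_A = 4.24 × 10.64/14.19 = 3.179 V.
Branch current I = V_A/R_C = 3.179/23.4 = 0.1359 mA.

I ≈ 0.136 mA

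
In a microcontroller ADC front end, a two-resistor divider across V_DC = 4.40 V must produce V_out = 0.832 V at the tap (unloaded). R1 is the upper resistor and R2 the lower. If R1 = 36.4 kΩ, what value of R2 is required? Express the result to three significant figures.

V_out/V_DC = R2/(R1+R2) = 0.1891.
Rearranging, R2 = R1·k/(1−k) = 36.4 × 0.2332 = 8.488 kΩ.

R2 ≈ 8.49 kΩ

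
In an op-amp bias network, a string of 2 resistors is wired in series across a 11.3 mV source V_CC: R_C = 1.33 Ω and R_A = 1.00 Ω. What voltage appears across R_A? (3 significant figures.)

V ≈ 4.85 mV

Series total: ΣR = 1.33 + 1.00 = 2.330 Ω.
Voltage divider: V = V_CC · (1.000 / 2.330) = 11.3 × 0.4292 = 4.850 mV.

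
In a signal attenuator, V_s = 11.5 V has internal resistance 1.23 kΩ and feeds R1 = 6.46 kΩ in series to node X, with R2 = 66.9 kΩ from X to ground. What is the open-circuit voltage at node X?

V_th ≈ 10.3 V

R1' = 1.23 + 6.46 = 7.690 kΩ (source resistance + R1).
With X open, the divider is unloaded: V_th = 11.5 × 66.9/74.59 = 10.31 V.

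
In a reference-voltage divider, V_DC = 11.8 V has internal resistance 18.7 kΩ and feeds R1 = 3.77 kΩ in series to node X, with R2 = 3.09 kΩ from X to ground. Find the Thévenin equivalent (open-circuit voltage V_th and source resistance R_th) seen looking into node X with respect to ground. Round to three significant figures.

V_th ≈ 1.43 V, R_th ≈ 2.72 kΩ

R1' = 18.7 + 3.77 = 22.47 kΩ (source resistance + R1).
Open-circuit (no load on X): V_th = V_DC · R2/(R1' + R2) = 11.8 × 3.09/(22.47 + 3.09) = 1.427 V.
Zeroing V_DC shorts the top of R1' to ground, so R_th = R1' ‖ R2 = 2.716 kΩ.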